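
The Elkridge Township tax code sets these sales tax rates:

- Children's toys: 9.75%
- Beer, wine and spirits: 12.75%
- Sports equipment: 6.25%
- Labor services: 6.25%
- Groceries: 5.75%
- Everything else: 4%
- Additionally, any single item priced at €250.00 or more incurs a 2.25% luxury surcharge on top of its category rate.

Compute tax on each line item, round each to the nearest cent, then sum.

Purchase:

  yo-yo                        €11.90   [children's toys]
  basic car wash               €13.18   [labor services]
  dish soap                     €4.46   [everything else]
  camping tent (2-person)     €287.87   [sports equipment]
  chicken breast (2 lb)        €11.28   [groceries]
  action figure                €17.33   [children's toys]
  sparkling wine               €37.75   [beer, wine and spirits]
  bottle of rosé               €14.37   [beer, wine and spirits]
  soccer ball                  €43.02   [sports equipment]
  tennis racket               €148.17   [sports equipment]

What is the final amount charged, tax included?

€636.89

Yo-yo €11.90: children's toys → 9.75% → €1.16
Basic car wash €13.18: labor services → 6.25% → €0.82
Dish soap €4.46: everything else → 4% → €0.18
Camping tent (2-person) €287.87: sports equipment → 6.25% + 2.25% surcharge = 8.5% → €24.47
Chicken breast (2 lb) €11.28: groceries → 5.75% → €0.65
Action figure €17.33: children's toys → 9.75% → €1.69
Sparkling wine €37.75: beer, wine and spirits → 12.75% → €4.81
Bottle of rosé €14.37: beer, wine and spirits → 12.75% → €1.83
Soccer ball €43.02: sports equipment → 6.25% → €2.69
Tennis racket €148.17: sports equipment → 6.25% → €9.26
Subtotal = €589.33; tax = €47.56; total due = €636.89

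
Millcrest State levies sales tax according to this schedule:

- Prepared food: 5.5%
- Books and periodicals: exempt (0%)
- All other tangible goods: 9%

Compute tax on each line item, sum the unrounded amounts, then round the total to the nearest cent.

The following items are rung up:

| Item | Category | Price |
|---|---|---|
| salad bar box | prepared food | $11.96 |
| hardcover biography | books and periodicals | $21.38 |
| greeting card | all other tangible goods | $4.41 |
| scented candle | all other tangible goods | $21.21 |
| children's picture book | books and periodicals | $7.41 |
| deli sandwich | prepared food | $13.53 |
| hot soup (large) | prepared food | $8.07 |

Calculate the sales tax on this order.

Salad bar box $11.96: prepared food → 5.5% → $0.6578
Hardcover biography $21.38: books and periodicals → 0% → $0.00
Greeting card $4.41: all other tangible goods → 9% → $0.3969
Scented candle $21.21: all other tangible goods → 9% → $1.9089
Children's picture book $7.41: books and periodicals → 0% → $0.00
Deli sandwich $13.53: prepared food → 5.5% → $0.74415
Hot soup (large) $8.07: prepared food → 5.5% → $0.44385
Unrounded tax sum = $4.1516 → $4.15

$4.15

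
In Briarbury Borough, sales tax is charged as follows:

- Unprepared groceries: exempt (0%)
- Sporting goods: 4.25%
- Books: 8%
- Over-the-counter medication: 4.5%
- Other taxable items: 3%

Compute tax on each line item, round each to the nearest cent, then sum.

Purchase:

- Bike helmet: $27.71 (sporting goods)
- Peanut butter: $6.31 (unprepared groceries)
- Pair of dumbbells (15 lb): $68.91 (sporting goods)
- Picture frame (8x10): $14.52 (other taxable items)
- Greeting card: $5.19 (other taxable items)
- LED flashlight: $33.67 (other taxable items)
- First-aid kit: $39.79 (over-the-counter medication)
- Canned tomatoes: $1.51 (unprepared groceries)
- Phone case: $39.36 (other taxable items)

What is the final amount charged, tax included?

$245.66

Bike helmet $27.71: sporting goods → 4.25% → $1.18
Peanut butter $6.31: unprepared groceries → 0% → $0.00
Pair of dumbbells (15 lb) $68.91: sporting goods → 4.25% → $2.93
Picture frame (8x10) $14.52: other taxable items → 3% → $0.44
Greeting card $5.19: other taxable items → 3% → $0.16
LED flashlight $33.67: other taxable items → 3% → $1.01
First-aid kit $39.79: over-the-counter medication → 4.5% → $1.79
Canned tomatoes $1.51: unprepared groceries → 0% → $0.00
Phone case $39.36: other taxable items → 3% → $1.18
Subtotal = $236.97; tax = $8.69; total due = $245.66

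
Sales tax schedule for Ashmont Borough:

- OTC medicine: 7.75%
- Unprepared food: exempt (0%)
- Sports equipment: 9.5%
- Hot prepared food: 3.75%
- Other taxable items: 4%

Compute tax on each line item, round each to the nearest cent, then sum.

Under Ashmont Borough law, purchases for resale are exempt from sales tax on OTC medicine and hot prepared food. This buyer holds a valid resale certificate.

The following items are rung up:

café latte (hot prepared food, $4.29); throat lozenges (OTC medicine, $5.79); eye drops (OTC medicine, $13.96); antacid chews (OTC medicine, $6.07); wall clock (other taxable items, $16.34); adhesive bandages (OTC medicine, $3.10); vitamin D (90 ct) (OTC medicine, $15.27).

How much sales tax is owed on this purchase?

$0.65

Café latte $4.29: hot prepared food, buyer-exempt → 0% → $0.00
Throat lozenges $5.79: OTC medicine, buyer-exempt → 0% → $0.00
Eye drops $13.96: OTC medicine, buyer-exempt → 0% → $0.00
Antacid chews $6.07: OTC medicine, buyer-exempt → 0% → $0.00
Wall clock $16.34: other taxable items → 4% → $0.65
Adhesive bandages $3.10: OTC medicine, buyer-exempt → 0% → $0.00
Vitamin D (90 ct) $15.27: OTC medicine, buyer-exempt → 0% → $0.00
Total tax = $0.65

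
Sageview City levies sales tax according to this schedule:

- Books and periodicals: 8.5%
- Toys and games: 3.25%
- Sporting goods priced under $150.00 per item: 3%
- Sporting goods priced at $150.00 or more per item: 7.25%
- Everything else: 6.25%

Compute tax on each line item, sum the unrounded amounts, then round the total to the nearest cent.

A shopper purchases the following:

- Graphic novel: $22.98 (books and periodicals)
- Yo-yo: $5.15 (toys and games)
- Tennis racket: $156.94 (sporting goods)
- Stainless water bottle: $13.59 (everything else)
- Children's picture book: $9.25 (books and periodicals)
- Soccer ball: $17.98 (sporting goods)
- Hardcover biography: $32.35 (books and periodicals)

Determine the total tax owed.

$18.42

Graphic novel $22.98: books and periodicals → 8.5% → $1.9533
Yo-yo $5.15: toys and games → 3.25% → $0.167375
Tennis racket $156.94: sporting goods, $150.00 or more → 7.25% → $11.37815
Stainless water bottle $13.59: everything else → 6.25% → $0.849375
Children's picture book $9.25: books and periodicals → 8.5% → $0.78625
Soccer ball $17.98: sporting goods, under $150.00 → 3% → $0.5394
Hardcover biography $32.35: books and periodicals → 8.5% → $2.74975
Unrounded tax sum = $18.4236 → $18.42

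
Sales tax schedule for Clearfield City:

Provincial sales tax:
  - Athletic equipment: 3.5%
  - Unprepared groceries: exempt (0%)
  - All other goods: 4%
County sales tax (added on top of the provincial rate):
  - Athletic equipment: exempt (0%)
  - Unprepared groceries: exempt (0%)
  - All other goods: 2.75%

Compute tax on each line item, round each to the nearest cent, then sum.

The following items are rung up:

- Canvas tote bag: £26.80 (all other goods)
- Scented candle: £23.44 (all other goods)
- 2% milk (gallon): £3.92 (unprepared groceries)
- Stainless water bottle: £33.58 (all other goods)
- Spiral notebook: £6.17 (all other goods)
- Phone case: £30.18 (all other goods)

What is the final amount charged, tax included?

£132.21

Canvas tote bag £26.80: all other goods → 4% + 2.75% county = 6.75% → £1.81
Scented candle £23.44: all other goods → 4% + 2.75% county = 6.75% → £1.58
2% milk (gallon) £3.92: unprepared groceries → 0% + 0% county = 0% → £0.00
Stainless water bottle £33.58: all other goods → 4% + 2.75% county = 6.75% → £2.27
Spiral notebook £6.17: all other goods → 4% + 2.75% county = 6.75% → £0.42
Phone case £30.18: all other goods → 4% + 2.75% county = 6.75% → £2.04
Subtotal = £124.09; tax = £8.12; total due = £132.21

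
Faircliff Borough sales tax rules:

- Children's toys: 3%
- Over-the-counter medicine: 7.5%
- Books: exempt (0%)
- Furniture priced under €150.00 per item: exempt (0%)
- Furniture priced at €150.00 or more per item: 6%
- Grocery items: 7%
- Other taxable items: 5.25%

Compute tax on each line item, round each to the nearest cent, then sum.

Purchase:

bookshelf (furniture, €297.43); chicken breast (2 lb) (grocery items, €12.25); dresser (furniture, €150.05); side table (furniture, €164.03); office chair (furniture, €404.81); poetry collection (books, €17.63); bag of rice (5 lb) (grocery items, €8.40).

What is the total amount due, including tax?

Bookshelf €297.43: furniture, €150.00 or more → 6% → €17.85
Chicken breast (2 lb) €12.25: grocery items → 7% → €0.86
Dresser €150.05: furniture, €150.00 or more → 6% → €9.00
Side table €164.03: furniture, €150.00 or more → 6% → €9.84
Office chair €404.81: furniture, €150.00 or more → 6% → €24.29
Poetry collection €17.63: books → 0% → €0.00
Bag of rice (5 lb) €8.40: grocery items → 7% → €0.59
Subtotal = €1054.60; tax = €62.43; total due = €1117.03

€1117.03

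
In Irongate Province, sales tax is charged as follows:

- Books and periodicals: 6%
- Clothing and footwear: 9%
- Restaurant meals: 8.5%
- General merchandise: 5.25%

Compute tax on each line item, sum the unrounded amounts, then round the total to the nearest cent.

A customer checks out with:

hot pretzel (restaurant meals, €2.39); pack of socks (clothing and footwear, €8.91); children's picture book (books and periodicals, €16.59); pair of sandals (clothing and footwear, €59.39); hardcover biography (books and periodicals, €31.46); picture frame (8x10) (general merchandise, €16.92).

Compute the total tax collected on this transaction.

Hot pretzel €2.39: restaurant meals → 8.5% → €0.20315
Pack of socks €8.91: clothing and footwear → 9% → €0.8019
Children's picture book €16.59: books and periodicals → 6% → €0.9954
Pair of sandals €59.39: clothing and footwear → 9% → €5.3451
Hardcover biography €31.46: books and periodicals → 6% → €1.8876
Picture frame (8x10) €16.92: general merchandise → 5.25% → €0.8883
Unrounded tax sum = €10.12145 → €10.12

€10.12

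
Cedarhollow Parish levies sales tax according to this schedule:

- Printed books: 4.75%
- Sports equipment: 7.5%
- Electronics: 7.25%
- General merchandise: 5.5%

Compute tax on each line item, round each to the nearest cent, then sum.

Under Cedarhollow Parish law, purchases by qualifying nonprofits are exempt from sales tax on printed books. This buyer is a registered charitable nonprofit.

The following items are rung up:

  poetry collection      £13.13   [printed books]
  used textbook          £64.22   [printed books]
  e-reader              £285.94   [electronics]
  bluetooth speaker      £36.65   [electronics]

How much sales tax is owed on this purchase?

£23.39

Poetry collection £13.13: printed books, buyer-exempt → 0% → £0.00
Used textbook £64.22: printed books, buyer-exempt → 0% → £0.00
E-reader £285.94: electronics → 7.25% → £20.73
Bluetooth speaker £36.65: electronics → 7.25% → £2.66
Total tax = £20.73 + £2.66 = £23.39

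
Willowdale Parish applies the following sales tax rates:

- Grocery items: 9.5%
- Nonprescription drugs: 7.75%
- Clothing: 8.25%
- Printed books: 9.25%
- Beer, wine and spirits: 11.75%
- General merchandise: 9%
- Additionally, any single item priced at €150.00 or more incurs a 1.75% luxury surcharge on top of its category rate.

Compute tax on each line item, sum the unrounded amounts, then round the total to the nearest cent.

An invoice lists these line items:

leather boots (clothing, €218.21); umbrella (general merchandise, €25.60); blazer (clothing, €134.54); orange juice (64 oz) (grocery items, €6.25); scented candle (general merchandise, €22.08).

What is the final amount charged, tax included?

Leather boots €218.21: clothing → 8.25% + 1.75% surcharge = 10% → €21.821
Umbrella €25.60: general merchandise → 9% → €2.304
Blazer €134.54: clothing → 8.25% → €11.09955
Orange juice (64 oz) €6.25: grocery items → 9.5% → €0.59375
Scented candle €22.08: general merchandise → 9% → €1.9872
Subtotal = €406.68; unrounded tax = €37.8055 → €37.81; total due = €444.49

€444.49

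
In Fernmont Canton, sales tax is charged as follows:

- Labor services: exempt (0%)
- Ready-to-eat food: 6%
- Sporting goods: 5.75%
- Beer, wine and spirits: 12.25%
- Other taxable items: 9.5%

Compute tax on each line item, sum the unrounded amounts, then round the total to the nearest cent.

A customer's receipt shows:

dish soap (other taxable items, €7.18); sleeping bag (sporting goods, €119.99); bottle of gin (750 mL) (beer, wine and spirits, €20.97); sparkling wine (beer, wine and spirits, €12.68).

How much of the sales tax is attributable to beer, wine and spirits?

Bottle of gin (750 mL) €20.97: beer, wine and spirits → 12.25% → €2.568825
Sparkling wine €12.68: beer, wine and spirits → 12.25% → €1.5533
Tax on beer, wine and spirits: unrounded sum = €4.122125 → €4.12

€4.12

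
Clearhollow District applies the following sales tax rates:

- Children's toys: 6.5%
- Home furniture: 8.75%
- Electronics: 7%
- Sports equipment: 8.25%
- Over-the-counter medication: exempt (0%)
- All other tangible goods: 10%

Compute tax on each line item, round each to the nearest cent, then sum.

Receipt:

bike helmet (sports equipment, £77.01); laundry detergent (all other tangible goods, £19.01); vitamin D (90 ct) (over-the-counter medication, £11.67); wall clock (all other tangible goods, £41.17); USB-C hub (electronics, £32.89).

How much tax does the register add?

Bike helmet £77.01: sports equipment → 8.25% → £6.35
Laundry detergent £19.01: all other tangible goods → 10% → £1.90
Vitamin D (90 ct) £11.67: over-the-counter medication → 0% → £0.00
Wall clock £41.17: all other tangible goods → 10% → £4.12
USB-C hub £32.89: electronics → 7% → £2.30
Total tax = £6.35 + £1.90 + £4.12 + £2.30 = £14.67

£14.67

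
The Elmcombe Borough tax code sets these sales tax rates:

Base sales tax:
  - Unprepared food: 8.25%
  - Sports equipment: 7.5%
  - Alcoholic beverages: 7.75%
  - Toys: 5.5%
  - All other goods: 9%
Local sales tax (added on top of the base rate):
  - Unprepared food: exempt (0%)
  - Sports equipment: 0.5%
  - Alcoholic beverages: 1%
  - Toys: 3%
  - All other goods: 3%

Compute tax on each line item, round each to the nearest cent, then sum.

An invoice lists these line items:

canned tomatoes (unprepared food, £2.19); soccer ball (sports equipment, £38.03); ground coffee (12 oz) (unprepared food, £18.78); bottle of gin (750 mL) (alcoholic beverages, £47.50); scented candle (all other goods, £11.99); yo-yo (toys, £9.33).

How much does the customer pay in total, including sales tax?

Canned tomatoes £2.19: unprepared food → 8.25% + 0% local = 8.25% → £0.18
Soccer ball £38.03: sports equipment → 7.5% + 0.5% local = 8% → £3.04
Ground coffee (12 oz) £18.78: unprepared food → 8.25% + 0% local = 8.25% → £1.55
Bottle of gin (750 mL) £47.50: alcoholic beverages → 7.75% + 1% local = 8.75% → £4.16
Scented candle £11.99: all other goods → 9% + 3% local = 12% → £1.44
Yo-yo £9.33: toys → 5.5% + 3% local = 8.5% → £0.79
Subtotal = £127.82; tax = £11.16; total due = £138.98

£138.98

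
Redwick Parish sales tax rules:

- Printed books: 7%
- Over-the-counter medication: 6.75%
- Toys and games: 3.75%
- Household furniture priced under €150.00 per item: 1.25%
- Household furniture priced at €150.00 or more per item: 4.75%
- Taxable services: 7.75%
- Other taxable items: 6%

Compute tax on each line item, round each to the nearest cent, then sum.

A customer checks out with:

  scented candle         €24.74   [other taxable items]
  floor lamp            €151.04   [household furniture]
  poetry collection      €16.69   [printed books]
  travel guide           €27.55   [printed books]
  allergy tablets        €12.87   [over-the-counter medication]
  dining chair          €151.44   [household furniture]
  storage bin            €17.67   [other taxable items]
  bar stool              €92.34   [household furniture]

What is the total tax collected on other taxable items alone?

€2.54

Scented candle €24.74: other taxable items → 6% → €1.48
Storage bin €17.67: other taxable items → 6% → €1.06
Tax on other taxable items = €1.48 + €1.06 = €2.54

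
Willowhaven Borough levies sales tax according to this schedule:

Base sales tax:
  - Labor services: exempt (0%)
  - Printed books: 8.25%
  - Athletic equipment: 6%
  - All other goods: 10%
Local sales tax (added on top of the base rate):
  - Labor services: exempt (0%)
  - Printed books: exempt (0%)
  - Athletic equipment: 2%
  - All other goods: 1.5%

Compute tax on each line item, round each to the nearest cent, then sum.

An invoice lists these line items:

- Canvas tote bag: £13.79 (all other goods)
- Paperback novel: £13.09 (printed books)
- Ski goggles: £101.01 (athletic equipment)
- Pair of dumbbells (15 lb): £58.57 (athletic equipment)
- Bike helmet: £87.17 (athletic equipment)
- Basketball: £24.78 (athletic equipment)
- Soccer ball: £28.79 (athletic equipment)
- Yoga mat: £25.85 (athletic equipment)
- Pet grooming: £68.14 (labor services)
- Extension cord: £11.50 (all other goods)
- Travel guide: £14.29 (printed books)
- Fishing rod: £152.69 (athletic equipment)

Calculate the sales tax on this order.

£43.48

Canvas tote bag £13.79: all other goods → 10% + 1.5% local = 11.5% → £1.59
Paperback novel £13.09: printed books → 8.25% + 0% local = 8.25% → £1.08
Ski goggles £101.01: athletic equipment → 6% + 2% local = 8% → £8.08
Pair of dumbbells (15 lb) £58.57: athletic equipment → 6% + 2% local = 8% → £4.69
Bike helmet £87.17: athletic equipment → 6% + 2% local = 8% → £6.97
Basketball £24.78: athletic equipment → 6% + 2% local = 8% → £1.98
Soccer ball £28.79: athletic equipment → 6% + 2% local = 8% → £2.30
Yoga mat £25.85: athletic equipment → 6% + 2% local = 8% → £2.07
Pet grooming £68.14: labor services → 0% + 0% local = 0% → £0.00
Extension cord £11.50: all other goods → 10% + 1.5% local = 11.5% → £1.32
Travel guide £14.29: printed books → 8.25% + 0% local = 8.25% → £1.18
Fishing rod £152.69: athletic equipment → 6% + 2% local = 8% → £12.22
Total tax = £1.59 + £1.08 + £8.08 + £4.69 + £6.97 + £1.98 + £2.30 + £2.07 + £1.32 + £1.18 + £12.22 = £43.48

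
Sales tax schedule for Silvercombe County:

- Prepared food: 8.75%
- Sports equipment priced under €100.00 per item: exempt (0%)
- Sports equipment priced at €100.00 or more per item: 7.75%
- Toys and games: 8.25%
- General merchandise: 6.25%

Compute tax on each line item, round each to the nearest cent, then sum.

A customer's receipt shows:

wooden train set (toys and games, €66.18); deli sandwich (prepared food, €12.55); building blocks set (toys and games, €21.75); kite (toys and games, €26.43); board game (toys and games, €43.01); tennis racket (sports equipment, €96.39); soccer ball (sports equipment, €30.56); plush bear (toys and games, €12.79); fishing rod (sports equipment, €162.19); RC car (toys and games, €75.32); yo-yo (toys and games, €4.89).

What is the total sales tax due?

Wooden train set €66.18: toys and games → 8.25% → €5.46
Deli sandwich €12.55: prepared food → 8.75% → €1.10
Building blocks set €21.75: toys and games → 8.25% → €1.79
Kite €26.43: toys and games → 8.25% → €2.18
Board game €43.01: toys and games → 8.25% → €3.55
Tennis racket €96.39: sports equipment, under €100.00 → 0% → €0.00
Soccer ball €30.56: sports equipment, under €100.00 → 0% → €0.00
Plush bear €12.79: toys and games → 8.25% → €1.06
Fishing rod €162.19: sports equipment, €100.00 or more → 7.75% → €12.57
RC car €75.32: toys and games → 8.25% → €6.21
Yo-yo €4.89: toys and games → 8.25% → €0.40
Total tax = €5.46 + €1.10 + €1.79 + €2.18 + €3.55 + €1.06 + €12.57 + €6.21 + €0.40 = €34.32

€34.32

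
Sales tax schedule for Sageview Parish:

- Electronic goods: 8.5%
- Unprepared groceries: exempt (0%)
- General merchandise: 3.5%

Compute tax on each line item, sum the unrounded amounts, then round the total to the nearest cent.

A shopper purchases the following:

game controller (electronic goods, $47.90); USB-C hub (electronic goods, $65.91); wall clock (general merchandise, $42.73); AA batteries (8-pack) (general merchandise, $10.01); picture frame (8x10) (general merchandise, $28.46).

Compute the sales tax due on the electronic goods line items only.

$9.67

Game controller $47.90: electronic goods → 8.5% → $4.0715
USB-C hub $65.91: electronic goods → 8.5% → $5.60235
Tax on electronic goods: unrounded sum = $9.67385 → $9.67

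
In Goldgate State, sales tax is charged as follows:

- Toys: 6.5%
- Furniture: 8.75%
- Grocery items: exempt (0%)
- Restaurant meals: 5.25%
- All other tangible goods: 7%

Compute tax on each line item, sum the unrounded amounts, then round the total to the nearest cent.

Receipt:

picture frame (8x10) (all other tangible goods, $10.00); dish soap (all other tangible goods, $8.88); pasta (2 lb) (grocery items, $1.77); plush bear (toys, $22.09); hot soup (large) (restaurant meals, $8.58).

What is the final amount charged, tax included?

$54.53

Picture frame (8x10) $10.00: all other tangible goods → 7% → $0.70
Dish soap $8.88: all other tangible goods → 7% → $0.6216
Pasta (2 lb) $1.77: grocery items → 0% → $0.00
Plush bear $22.09: toys → 6.5% → $1.43585
Hot soup (large) $8.58: restaurant meals → 5.25% → $0.45045
Subtotal = $51.32; unrounded tax = $3.2079 → $3.21; total due = $54.53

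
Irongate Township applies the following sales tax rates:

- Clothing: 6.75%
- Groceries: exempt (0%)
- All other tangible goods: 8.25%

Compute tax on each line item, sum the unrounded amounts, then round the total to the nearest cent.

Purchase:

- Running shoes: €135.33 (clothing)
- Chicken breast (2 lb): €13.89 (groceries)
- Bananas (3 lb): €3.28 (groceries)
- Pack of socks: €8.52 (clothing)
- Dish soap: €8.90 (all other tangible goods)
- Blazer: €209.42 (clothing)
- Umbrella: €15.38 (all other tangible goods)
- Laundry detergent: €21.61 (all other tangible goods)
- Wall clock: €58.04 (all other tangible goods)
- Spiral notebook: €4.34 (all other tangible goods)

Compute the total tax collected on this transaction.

Running shoes €135.33: clothing → 6.75% → €9.134775
Chicken breast (2 lb) €13.89: groceries → 0% → €0.00
Bananas (3 lb) €3.28: groceries → 0% → €0.00
Pack of socks €8.52: clothing → 6.75% → €0.5751
Dish soap €8.90: all other tangible goods → 8.25% → €0.73425
Blazer €209.42: clothing → 6.75% → €14.13585
Umbrella €15.38: all other tangible goods → 8.25% → €1.26885
Laundry detergent €21.61: all other tangible goods → 8.25% → €1.782825
Wall clock €58.04: all other tangible goods → 8.25% → €4.7883
Spiral notebook €4.34: all other tangible goods → 8.25% → €0.35805
Unrounded tax sum = €32.778 → €32.78

€32.78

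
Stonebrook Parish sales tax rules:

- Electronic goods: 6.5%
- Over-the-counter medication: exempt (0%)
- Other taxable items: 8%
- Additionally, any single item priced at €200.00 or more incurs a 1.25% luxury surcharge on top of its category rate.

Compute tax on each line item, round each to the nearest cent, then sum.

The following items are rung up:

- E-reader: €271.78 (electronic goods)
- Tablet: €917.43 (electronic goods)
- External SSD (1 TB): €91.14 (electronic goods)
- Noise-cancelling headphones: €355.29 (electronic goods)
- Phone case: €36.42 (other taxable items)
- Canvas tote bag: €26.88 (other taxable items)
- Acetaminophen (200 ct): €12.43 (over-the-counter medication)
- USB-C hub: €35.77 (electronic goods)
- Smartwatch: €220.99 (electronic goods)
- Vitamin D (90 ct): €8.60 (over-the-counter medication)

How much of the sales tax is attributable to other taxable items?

Phone case €36.42: other taxable items → 8% → €2.91
Canvas tote bag €26.88: other taxable items → 8% → €2.15
Tax on other taxable items = €2.91 + €2.15 = €5.06

€5.06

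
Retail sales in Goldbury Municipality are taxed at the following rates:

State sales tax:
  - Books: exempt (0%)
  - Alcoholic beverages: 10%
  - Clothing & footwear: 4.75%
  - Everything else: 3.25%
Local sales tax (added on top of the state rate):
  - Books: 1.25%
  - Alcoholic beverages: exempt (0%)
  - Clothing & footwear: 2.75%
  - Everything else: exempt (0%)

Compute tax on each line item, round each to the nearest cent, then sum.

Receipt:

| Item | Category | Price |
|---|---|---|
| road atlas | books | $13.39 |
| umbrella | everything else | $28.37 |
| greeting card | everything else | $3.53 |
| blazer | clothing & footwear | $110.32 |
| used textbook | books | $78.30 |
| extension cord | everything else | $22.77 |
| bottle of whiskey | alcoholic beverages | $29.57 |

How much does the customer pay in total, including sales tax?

$300.40

Road atlas $13.39: books → 0% + 1.25% local = 1.25% → $0.17
Umbrella $28.37: everything else → 3.25% + 0% local = 3.25% → $0.92
Greeting card $3.53: everything else → 3.25% + 0% local = 3.25% → $0.11
Blazer $110.32: clothing & footwear → 4.75% + 2.75% local = 7.5% → $8.27
Used textbook $78.30: books → 0% + 1.25% local = 1.25% → $0.98
Extension cord $22.77: everything else → 3.25% + 0% local = 3.25% → $0.74
Bottle of whiskey $29.57: alcoholic beverages → 10% + 0% local = 10% → $2.96
Subtotal = $286.25; tax = $14.15; total due = $300.40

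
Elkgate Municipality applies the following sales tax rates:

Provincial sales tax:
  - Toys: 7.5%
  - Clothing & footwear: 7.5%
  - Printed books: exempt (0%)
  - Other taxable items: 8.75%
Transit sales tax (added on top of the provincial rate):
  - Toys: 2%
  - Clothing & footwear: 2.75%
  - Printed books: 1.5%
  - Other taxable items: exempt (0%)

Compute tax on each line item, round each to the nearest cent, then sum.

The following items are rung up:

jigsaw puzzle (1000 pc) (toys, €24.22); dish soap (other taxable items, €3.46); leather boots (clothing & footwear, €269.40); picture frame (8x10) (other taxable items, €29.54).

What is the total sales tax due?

€32.79

Jigsaw puzzle (1000 pc) €24.22: toys → 7.5% + 2% transit = 9.5% → €2.30
Dish soap €3.46: other taxable items → 8.75% + 0% transit = 8.75% → €0.30
Leather boots €269.40: clothing & footwear → 7.5% + 2.75% transit = 10.25% → €27.61
Picture frame (8x10) €29.54: other taxable items → 8.75% + 0% transit = 8.75% → €2.58
Total tax = €2.30 + €0.30 + €27.61 + €2.58 = €32.79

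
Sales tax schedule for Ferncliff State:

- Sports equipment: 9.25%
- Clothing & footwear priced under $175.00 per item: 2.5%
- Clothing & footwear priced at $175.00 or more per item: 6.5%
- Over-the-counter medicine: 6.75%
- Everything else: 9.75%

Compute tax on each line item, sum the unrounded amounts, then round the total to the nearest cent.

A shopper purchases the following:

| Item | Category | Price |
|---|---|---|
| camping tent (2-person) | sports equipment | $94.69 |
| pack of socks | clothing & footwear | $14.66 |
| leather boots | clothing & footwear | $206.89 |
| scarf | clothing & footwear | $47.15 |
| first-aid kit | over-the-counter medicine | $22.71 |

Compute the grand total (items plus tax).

$411.38

Camping tent (2-person) $94.69: sports equipment → 9.25% → $8.758825
Pack of socks $14.66: clothing & footwear, under $175.00 → 2.5% → $0.3665
Leather boots $206.89: clothing & footwear, $175.00 or more → 6.5% → $13.44785
Scarf $47.15: clothing & footwear, under $175.00 → 2.5% → $1.17875
First-aid kit $22.71: over-the-counter medicine → 6.75% → $1.532925
Subtotal = $386.10; unrounded tax = $25.28485 → $25.28; total due = $411.38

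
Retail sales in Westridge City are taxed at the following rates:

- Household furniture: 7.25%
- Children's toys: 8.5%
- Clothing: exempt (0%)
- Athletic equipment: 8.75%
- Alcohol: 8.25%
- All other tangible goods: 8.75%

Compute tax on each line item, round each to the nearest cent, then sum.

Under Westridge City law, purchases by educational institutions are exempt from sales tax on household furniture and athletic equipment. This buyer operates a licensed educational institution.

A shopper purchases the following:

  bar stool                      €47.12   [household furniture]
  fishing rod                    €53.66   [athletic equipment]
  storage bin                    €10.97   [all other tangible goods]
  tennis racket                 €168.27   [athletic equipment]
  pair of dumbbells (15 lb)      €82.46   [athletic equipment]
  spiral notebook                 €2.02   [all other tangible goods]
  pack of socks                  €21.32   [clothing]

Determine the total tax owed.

Bar stool €47.12: household furniture, buyer-exempt → 0% → €0.00
Fishing rod €53.66: athletic equipment, buyer-exempt → 0% → €0.00
Storage bin €10.97: all other tangible goods → 8.75% → €0.96
Tennis racket €168.27: athletic equipment, buyer-exempt → 0% → €0.00
Pair of dumbbells (15 lb) €82.46: athletic equipment, buyer-exempt → 0% → €0.00
Spiral notebook €2.02: all other tangible goods → 8.75% → €0.18
Pack of socks €21.32: clothing → 0% → €0.00
Total tax = €0.96 + €0.18 = €1.14

€1.14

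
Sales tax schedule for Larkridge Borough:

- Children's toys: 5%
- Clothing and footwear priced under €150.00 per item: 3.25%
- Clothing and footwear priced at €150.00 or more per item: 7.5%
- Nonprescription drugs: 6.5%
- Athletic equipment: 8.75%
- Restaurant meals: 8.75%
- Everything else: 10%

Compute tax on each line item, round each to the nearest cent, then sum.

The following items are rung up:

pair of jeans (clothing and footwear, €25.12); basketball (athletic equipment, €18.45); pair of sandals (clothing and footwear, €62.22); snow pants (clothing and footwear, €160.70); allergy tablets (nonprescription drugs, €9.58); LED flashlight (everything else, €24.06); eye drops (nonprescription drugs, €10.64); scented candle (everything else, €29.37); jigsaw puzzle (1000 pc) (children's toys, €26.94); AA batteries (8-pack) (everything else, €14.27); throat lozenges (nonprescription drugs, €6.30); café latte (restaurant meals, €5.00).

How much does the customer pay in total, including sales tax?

Pair of jeans €25.12: clothing and footwear, under €150.00 → 3.25% → €0.82
Basketball €18.45: athletic equipment → 8.75% → €1.61
Pair of sandals €62.22: clothing and footwear, under €150.00 → 3.25% → €2.02
Snow pants €160.70: clothing and footwear, €150.00 or more → 7.5% → €12.05
Allergy tablets €9.58: nonprescription drugs → 6.5% → €0.62
LED flashlight €24.06: everything else → 10% → €2.41
Eye drops €10.64: nonprescription drugs → 6.5% → €0.69
Scented candle €29.37: everything else → 10% → €2.94
Jigsaw puzzle (1000 pc) €26.94: children's toys → 5% → €1.35
AA batteries (8-pack) €14.27: everything else → 10% → €1.43
Throat lozenges €6.30: nonprescription drugs → 6.5% → €0.41
Café latte €5.00: restaurant meals → 8.75% → €0.44
Subtotal = €392.65; tax = €26.79; total due = €419.44

€419.44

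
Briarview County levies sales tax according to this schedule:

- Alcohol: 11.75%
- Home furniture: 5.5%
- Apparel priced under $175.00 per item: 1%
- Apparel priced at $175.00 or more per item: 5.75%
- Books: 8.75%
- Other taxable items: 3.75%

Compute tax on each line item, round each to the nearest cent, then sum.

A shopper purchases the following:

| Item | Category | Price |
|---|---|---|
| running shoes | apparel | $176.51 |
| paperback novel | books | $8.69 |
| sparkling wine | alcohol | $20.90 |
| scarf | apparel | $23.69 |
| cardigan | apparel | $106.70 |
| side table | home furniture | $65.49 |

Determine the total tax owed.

Running shoes $176.51: apparel, $175.00 or more → 5.75% → $10.15
Paperback novel $8.69: books → 8.75% → $0.76
Sparkling wine $20.90: alcohol → 11.75% → $2.46
Scarf $23.69: apparel, under $175.00 → 1% → $0.24
Cardigan $106.70: apparel, under $175.00 → 1% → $1.07
Side table $65.49: home furniture → 5.5% → $3.60
Total tax = $10.15 + $0.76 + $2.46 + $0.24 + $1.07 + $3.60 = $18.28

$18.28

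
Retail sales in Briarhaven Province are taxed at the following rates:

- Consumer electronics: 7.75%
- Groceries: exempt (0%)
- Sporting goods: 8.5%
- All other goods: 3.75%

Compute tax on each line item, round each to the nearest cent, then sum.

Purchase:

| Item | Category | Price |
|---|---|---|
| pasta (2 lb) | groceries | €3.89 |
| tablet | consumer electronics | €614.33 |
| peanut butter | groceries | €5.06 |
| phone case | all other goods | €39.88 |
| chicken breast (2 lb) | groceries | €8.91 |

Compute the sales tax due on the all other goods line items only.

€1.50

Phone case €39.88: all other goods → 3.75% → €1.50
Tax on all other goods = €1.50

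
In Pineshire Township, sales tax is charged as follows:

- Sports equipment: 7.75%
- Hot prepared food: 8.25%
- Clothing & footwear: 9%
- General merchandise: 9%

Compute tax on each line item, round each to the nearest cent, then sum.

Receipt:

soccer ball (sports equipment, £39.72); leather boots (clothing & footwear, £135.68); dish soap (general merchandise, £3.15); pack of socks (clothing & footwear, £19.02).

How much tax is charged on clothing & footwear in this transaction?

Leather boots £135.68: clothing & footwear → 9% → £12.21
Pack of socks £19.02: clothing & footwear → 9% → £1.71
Tax on clothing & footwear = £12.21 + £1.71 = £13.92

£13.92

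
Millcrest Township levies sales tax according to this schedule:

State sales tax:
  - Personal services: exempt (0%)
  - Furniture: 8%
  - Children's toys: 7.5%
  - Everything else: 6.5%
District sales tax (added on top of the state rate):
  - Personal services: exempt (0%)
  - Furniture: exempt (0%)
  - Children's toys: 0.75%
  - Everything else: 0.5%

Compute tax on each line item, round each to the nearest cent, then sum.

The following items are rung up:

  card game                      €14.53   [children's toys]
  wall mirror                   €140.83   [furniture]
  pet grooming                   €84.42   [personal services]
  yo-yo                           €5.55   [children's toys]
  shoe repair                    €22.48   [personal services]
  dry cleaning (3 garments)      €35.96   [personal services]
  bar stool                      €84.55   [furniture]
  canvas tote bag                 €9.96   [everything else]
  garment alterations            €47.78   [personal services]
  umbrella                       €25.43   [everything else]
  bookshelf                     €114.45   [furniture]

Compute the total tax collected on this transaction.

€31.33

Card game €14.53: children's toys → 7.5% + 0.75% district = 8.25% → €1.20
Wall mirror €140.83: furniture → 8% + 0% district = 8% → €11.27
Pet grooming €84.42: personal services → 0% + 0% district = 0% → €0.00
Yo-yo €5.55: children's toys → 7.5% + 0.75% district = 8.25% → €0.46
Shoe repair €22.48: personal services → 0% + 0% district = 0% → €0.00
Dry cleaning (3 garments) €35.96: personal services → 0% + 0% district = 0% → €0.00
Bar stool €84.55: furniture → 8% + 0% district = 8% → €6.76
Canvas tote bag €9.96: everything else → 6.5% + 0.5% district = 7% → €0.70
Garment alterations €47.78: personal services → 0% + 0% district = 0% → €0.00
Umbrella €25.43: everything else → 6.5% + 0.5% district = 7% → €1.78
Bookshelf €114.45: furniture → 8% + 0% district = 8% → €9.16
Total tax = €1.20 + €11.27 + €0.46 + €6.76 + €0.70 + €1.78 + €9.16 = €31.33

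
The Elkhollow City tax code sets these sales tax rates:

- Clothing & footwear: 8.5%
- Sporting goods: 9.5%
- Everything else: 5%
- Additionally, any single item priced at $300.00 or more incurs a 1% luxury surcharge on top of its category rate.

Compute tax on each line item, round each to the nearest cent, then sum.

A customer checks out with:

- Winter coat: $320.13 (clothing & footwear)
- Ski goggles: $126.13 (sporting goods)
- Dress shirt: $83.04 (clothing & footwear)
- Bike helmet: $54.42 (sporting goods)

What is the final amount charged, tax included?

$638.34

Winter coat $320.13: clothing & footwear → 8.5% + 1% surcharge = 9.5% → $30.41
Ski goggles $126.13: sporting goods → 9.5% → $11.98
Dress shirt $83.04: clothing & footwear → 8.5% → $7.06
Bike helmet $54.42: sporting goods → 9.5% → $5.17
Subtotal = $583.72; tax = $54.62; total due = $638.34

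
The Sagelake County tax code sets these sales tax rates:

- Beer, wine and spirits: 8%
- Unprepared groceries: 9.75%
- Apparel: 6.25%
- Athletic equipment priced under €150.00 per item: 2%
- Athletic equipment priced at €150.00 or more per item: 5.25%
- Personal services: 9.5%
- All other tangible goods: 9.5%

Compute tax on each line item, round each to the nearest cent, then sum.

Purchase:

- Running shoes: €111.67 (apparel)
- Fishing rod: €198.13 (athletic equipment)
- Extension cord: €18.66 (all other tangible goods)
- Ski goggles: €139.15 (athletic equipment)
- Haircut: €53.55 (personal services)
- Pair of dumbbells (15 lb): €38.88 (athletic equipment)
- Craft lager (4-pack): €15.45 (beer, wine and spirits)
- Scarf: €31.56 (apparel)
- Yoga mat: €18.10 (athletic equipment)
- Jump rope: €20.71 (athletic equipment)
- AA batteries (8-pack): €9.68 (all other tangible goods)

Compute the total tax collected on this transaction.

Running shoes €111.67: apparel → 6.25% → €6.98
Fishing rod €198.13: athletic equipment, €150.00 or more → 5.25% → €10.40
Extension cord €18.66: all other tangible goods → 9.5% → €1.77
Ski goggles €139.15: athletic equipment, under €150.00 → 2% → €2.78
Haircut €53.55: personal services → 9.5% → €5.09
Pair of dumbbells (15 lb) €38.88: athletic equipment, under €150.00 → 2% → €0.78
Craft lager (4-pack) €15.45: beer, wine and spirits → 8% → €1.24
Scarf €31.56: apparel → 6.25% → €1.97
Yoga mat €18.10: athletic equipment, under €150.00 → 2% → €0.36
Jump rope €20.71: athletic equipment, under €150.00 → 2% → €0.41
AA batteries (8-pack) €9.68: all other tangible goods → 9.5% → €0.92
Total tax = €6.98 + €10.40 + €1.77 + €2.78 + €5.09 + €0.78 + €1.24 + €1.97 + €0.36 + €0.41 + €0.92 = €32.70

€32.70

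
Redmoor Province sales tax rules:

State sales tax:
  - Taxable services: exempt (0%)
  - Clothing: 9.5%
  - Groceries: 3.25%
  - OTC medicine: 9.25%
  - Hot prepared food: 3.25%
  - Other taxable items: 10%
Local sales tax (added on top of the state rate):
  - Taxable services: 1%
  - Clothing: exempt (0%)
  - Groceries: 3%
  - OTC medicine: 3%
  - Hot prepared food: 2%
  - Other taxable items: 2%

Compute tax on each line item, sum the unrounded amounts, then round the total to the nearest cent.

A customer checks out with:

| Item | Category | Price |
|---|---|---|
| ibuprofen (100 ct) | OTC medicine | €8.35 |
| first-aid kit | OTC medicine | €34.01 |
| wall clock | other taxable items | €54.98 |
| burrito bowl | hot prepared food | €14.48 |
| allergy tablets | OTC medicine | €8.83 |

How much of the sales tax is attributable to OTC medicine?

Ibuprofen (100 ct) €8.35: OTC medicine → 9.25% + 3% local = 12.25% → €1.022875
First-aid kit €34.01: OTC medicine → 9.25% + 3% local = 12.25% → €4.166225
Allergy tablets €8.83: OTC medicine → 9.25% + 3% local = 12.25% → €1.081675
Tax on OTC medicine: unrounded sum = €6.270775 → €6.27

€6.27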